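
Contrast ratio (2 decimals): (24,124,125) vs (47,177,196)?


Linearize each sRGB channel c=v/255: c/12.92 if c ≤ 0.04045 else ((c+0.055)/1.055)^2.4
L = 0.2126×R_lin + 0.7152×G_lin + 0.0722×B_lin
Color 1 (24,124,125):
  R=24: 24/255≈0.0941 > 0.04045 → ((0.0941+0.055)/1.055)^2.4 ≈ 0.00913
  G=124: 124/255≈0.4863 > 0.04045 → ((0.4863+0.055)/1.055)^2.4 ≈ 0.20156
  B=125: 125/255≈0.4902 > 0.04045 → ((0.4902+0.055)/1.055)^2.4 ≈ 0.20508
  L1 = 0.2126×0.00913 + 0.7152×0.20156 + 0.0722×0.20508 ≈ 0.16090
Color 2 (47,177,196):
  R=47: 47/255≈0.1843 > 0.04045 → ((0.1843+0.055)/1.055)^2.4 ≈ 0.02843
  G=177: 177/255≈0.6941 > 0.04045 → ((0.6941+0.055)/1.055)^2.4 ≈ 0.43966
  B=196: 196/255≈0.7686 > 0.04045 → ((0.7686+0.055)/1.055)^2.4 ≈ 0.55201
  L2 = 0.2126×0.02843 + 0.7152×0.43966 + 0.0722×0.55201 ≈ 0.36034
Lighter = 0.36034, Darker = 0.16090
Ratio = (L_lighter + 0.05) / (L_darker + 0.05)
Ratio = (0.36034 + 0.05) / (0.16090 + 0.05) = 0.41034 / 0.21090 ≈ 1.9457
Ratio ≈ 1.95:1


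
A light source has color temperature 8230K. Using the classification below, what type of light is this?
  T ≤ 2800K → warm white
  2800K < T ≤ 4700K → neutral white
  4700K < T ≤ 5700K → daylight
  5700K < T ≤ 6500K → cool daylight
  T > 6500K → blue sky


Temperature: 8230K
8230K > 6500K → blue sky
Classification: blue sky


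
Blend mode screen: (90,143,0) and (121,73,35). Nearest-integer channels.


Screen: C = 255 - (255-A)×(255-B)/255, rounded to nearest integer
R: 255 - (255-90)×(255-121)/255 = 255 - 22110/255 ≈ 255 - 86.706 = 168.294 → 168
G: 255 - (255-143)×(255-73)/255 = 255 - 20384/255 ≈ 255 - 79.937 = 175.063 → 175
B: 255 - (255-0)×(255-35)/255 = 255 - 56100/255 ≈ 255 - 220.000 = 35.000 → 35
= RGB(168, 175, 35)


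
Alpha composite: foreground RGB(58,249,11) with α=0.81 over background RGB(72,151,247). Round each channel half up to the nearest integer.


C = α×F + (1-α)×B, with 1-α = 0.19
R: 0.81×58 + 0.19×72 = 46.98 + 13.68 = 60.66 → 61
G: 0.81×249 + 0.19×151 = 201.69 + 28.69 = 230.38 → 230
B: 0.81×11 + 0.19×247 = 8.91 + 46.93 = 55.84 → 56
= RGB(61, 230, 56)


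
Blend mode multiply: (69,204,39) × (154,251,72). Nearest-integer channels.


Multiply: C = A×B/255, rounded to nearest integer
R: 69×154/255 = 10626/255 ≈ 41.671 → 42
G: 204×251/255 = 51204/255 ≈ 200.800 → 201
B: 39×72/255 = 2808/255 ≈ 11.012 → 11
= RGB(42, 201, 11)


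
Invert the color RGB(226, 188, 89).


Invert: (255-R, 255-G, 255-B)
R: 255-226 = 29
G: 255-188 = 67
B: 255-89 = 166
= RGB(29, 67, 166)


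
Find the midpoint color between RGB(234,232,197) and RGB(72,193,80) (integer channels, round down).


Midpoint: each channel = ⌊(C₁+C₂)/2⌋
R: ⌊(234+72)/2⌋ = 153
G: ⌊(232+193)/2⌋ = 212
B: ⌊(197+80)/2⌋ = 138
= RGB(153, 212, 138)


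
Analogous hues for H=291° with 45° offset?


Base hue: 291°
Left analog: (291 - 45) mod 360 = 246°
Right analog: (291 + 45) mod 360 = 336°
Analogous hues = 246° and 336°


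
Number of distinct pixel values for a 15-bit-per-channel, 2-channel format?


Total bits = 15 bits/channel × 2 channels = 30 bits
Distinct pixel values = 2^30
= 1,073,741,824 pixel values


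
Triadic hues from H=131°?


Triadic: equally spaced at 120° intervals
H1 = 131°
H2 = (131 + 120) mod 360 = 251°
H3 = (131 + 240) mod 360 = 11°
Triadic = 131°, 251°, 11°


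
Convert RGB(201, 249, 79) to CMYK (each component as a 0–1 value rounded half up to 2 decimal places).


R'=201/255≈0.7882, G'=249/255≈0.9765, B'=79/255≈0.3098
K = 1 - max(R',G',B') = 1 - 249/255 = 6/255 = 0.02352… → 0.02
(1-R'-K)/(1-K) simplifies to (max-R)/max with max = 249:
C = (249-201)/249 = 48/249 = 0.19277… → 0.19
M = (249-249)/249 = 0/249 = 0 → 0.00
Y = (249-79)/249 = 170/249 = 0.68273… → 0.68
= CMYK(0.19, 0.00, 0.68, 0.02)


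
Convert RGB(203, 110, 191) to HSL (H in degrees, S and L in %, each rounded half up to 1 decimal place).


Normalize: R'=203/255≈0.7961, G'=110/255≈0.4314, B'=191/255≈0.7490
Max=203/255, Min=110/255, Δ=Max-Min=93/255
L = (Max+Min)/2 = (203+110)/510 = 313/510 = 0.61372… → L = 61.4%
L > 0.5 → S = Δ/(2-Max-Min) = 93/(510-203-110) = 93/197 = 0.47208… → S = 47.2%
(the 1/255 factors cancel in S and H, so raw channel differences can be used)
Max is R' → H = 60 × (((G-B)/Δ) mod 6) = 60 × (((110-191)/93) mod 6)
  (-81)/93 = -0.8709…; negative, so add 6 → 5.1290…
  H = 60 × 5.1290… = 307.741…° → H = 307.7°
= HSL(307.7°, 47.2%, 61.4%)


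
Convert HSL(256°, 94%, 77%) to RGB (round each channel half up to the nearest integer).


H=256°, S=0.94, L=0.77
C = (1-|2L-1|)×S = (1-|0.54|)×0.94 = 0.4324
H' = H/60 = 256/60 ≈ 4.2667; X = C×(1-|H' mod 2 - 1|) ≈ 0.1153
m = L - C/2 = 0.77 - 0.2162 = 0.5538
Sector ⌊H'⌋ = 4 → (R',G',B') = (≈0.1153, 0.0, 0.4324)
RGB = ((R'+m)×255, (G'+m)×255, (B'+m)×255) = (170.6222, 141.219, 251.481)
Round half up → RGB(171, 141, 251)


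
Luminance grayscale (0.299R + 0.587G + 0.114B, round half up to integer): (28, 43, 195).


Gray = 0.299×R + 0.587×G + 0.114×B
Gray = 0.299×28 + 0.587×43 + 0.114×195
Gray = 8.372 + 25.241 + 22.230
Gray = 55.843 → round half up → 56
Gray = 56


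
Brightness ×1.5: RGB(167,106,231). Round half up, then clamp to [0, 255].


Multiply each channel by 1.5, round half up, clamp to [0, 255]
R: 167×1.5 = 250.5 → round → 251
G: 106×1.5 = 159
B: 231×1.5 = 346.5 → round → 347 → clamp → 255
= RGB(251, 159, 255)


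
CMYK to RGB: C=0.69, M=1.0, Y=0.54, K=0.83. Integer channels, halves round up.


R = 255 × (1-C) × (1-K) = 255 × 0.31 × 0.17 = 13.4385 → 13
G = 255 × (1-M) × (1-K) = 255 × 0.00 × 0.17 = 0
B = 255 × (1-Y) × (1-K) = 255 × 0.46 × 0.17 = 19.941 → 20
= RGB(13, 0, 20)


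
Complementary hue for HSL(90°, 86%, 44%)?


Complement = opposite side of color wheel = hue + 180°
H' = (90 + 180) mod 360 = 270°
S and L unchanged.
= HSL(270°, 86%, 44%)


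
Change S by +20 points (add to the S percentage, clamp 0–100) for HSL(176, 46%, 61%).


Original S = 46%
Adjustment = +20 percentage points
New S = 46 + (20) = 66
Clamp to [0, 100] → 66
= HSL(176°, 66%, 61%)


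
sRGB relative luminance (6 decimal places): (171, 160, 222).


Linearize each channel (sRGB transfer function): c = v/255; c_lin = c/12.92 if c ≤ 0.04045, else ((c+0.055)/1.055)^2.4
  R: 171/255 ≈ 0.670588 > 0.04045 → ((0.670588+0.055)/1.055)^2.4 ≈ 0.407240
  G: 160/255 ≈ 0.627451 > 0.04045 → ((0.627451+0.055)/1.055)^2.4 ≈ 0.351533
  B: 222/255 ≈ 0.870588 > 0.04045 → ((0.870588+0.055)/1.055)^2.4 ≈ 0.730461
R_lin = 0.407240, G_lin = 0.351533, B_lin = 0.730461
L = 0.2126×R + 0.7152×G + 0.0722×B
L = 0.2126×0.407240 + 0.7152×0.351533 + 0.0722×0.730461
L ≈ 0.390735


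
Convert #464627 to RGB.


46 → 70 (R)
46 → 70 (G)
27 → 39 (B)
= RGB(70, 70, 39)


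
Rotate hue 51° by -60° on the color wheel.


New hue = (H + rotation) mod 360
New hue = (51 -60) mod 360
= -9 mod 360
= 351°


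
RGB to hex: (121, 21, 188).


R = 121 → 79 (hex)
G = 21 → 15 (hex)
B = 188 → BC (hex)
Hex = #7915BC


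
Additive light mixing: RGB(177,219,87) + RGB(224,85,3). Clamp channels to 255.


Additive: each channel = min(255, C₁+C₂)
R: 177+224 = 401 → 255
G: 219+85 = 304 → 255
B: 87+3 = 90 → 90
= RGB(255, 255, 90)


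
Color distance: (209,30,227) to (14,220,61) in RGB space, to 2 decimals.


d = √[(R₁-R₂)² + (G₁-G₂)² + (B₁-B₂)²]
d = √[(209-14)² + (30-220)² + (227-61)²]
d = √[38025 + 36100 + 27556]
d = √101681
d ≈ 318.87


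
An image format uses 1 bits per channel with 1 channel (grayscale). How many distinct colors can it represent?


Total bits = 1 bits/channel × 1 channels = 1 bits
Distinct colors = 2^1
= 2 colors


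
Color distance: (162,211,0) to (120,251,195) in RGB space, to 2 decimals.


d = √[(R₁-R₂)² + (G₁-G₂)² + (B₁-B₂)²]
d = √[(162-120)² + (211-251)² + (0-195)²]
d = √[1764 + 1600 + 38025]
d = √41389
d ≈ 203.44


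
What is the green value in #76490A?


Color: #76490A
R = 76 = 118
G = 49 = 73
B = 0A = 10
Green = 73


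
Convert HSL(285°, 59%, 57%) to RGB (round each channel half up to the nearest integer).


H=285°, S=0.59, L=0.57
C = (1-|2L-1|)×S = (1-|0.14|)×0.59 = 0.5074
H' = H/60 = 285/60 ≈ 4.7500; X = C×(1-|H' mod 2 - 1|) = 0.38055
m = L - C/2 = 0.57 - 0.2537 = 0.3163
Sector ⌊H'⌋ = 4 → (R',G',B') = (0.38055, 0.0, 0.5074)
RGB = ((R'+m)×255, (G'+m)×255, (B'+m)×255) = (177.69675, 80.6565, 210.0435)
Round half up → RGB(178, 81, 210)


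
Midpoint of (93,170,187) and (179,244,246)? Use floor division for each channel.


Midpoint: each channel = ⌊(C₁+C₂)/2⌋
R: ⌊(93+179)/2⌋ = 136
G: ⌊(170+244)/2⌋ = 207
B: ⌊(187+246)/2⌋ = 216
= RGB(136, 207, 216)


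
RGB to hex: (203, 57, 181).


R = 203 → CB (hex)
G = 57 → 39 (hex)
B = 181 → B5 (hex)
Hex = #CB39B5


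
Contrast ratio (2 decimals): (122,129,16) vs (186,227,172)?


Linearize each sRGB channel c=v/255: c/12.92 if c ≤ 0.04045 else ((c+0.055)/1.055)^2.4
L = 0.2126×R_lin + 0.7152×G_lin + 0.0722×B_lin
Color 1 (122,129,16):
  R=122: 122/255≈0.4784 > 0.04045 → ((0.4784+0.055)/1.055)^2.4 ≈ 0.19462
  G=129: 129/255≈0.5059 > 0.04045 → ((0.5059+0.055)/1.055)^2.4 ≈ 0.21953
  B=16: 16/255≈0.0627 > 0.04045 → ((0.0627+0.055)/1.055)^2.4 ≈ 0.00518
  L1 = 0.2126×0.19462 + 0.7152×0.21953 + 0.0722×0.00518 ≈ 0.19875
Color 2 (186,227,172):
  R=186: 186/255≈0.7294 > 0.04045 → ((0.7294+0.055)/1.055)^2.4 ≈ 0.49102
  G=227: 227/255≈0.8902 > 0.04045 → ((0.8902+0.055)/1.055)^2.4 ≈ 0.76815
  B=172: 172/255≈0.6745 > 0.04045 → ((0.6745+0.055)/1.055)^2.4 ≈ 0.41254
  L2 = 0.2126×0.49102 + 0.7152×0.76815 + 0.0722×0.41254 ≈ 0.68356
Lighter = 0.68356, Darker = 0.19875
Ratio = (L_lighter + 0.05) / (L_darker + 0.05)
Ratio = (0.68356 + 0.05) / (0.19875 + 0.05) = 0.73356 / 0.24875 ≈ 2.9489
Ratio ≈ 2.95:1


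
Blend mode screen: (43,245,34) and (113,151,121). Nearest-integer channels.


Screen: C = 255 - (255-A)×(255-B)/255, rounded to nearest integer
R: 255 - (255-43)×(255-113)/255 = 255 - 30104/255 ≈ 255 - 118.055 = 136.945 → 137
G: 255 - (255-245)×(255-151)/255 = 255 - 1040/255 ≈ 255 - 4.078 = 250.922 → 251
B: 255 - (255-34)×(255-121)/255 = 255 - 29614/255 ≈ 255 - 116.133 = 138.867 → 139
= RGB(137, 251, 139)


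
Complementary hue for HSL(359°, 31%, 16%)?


Complement = opposite side of color wheel = hue + 180°
H' = (359 + 180) mod 360 = 179°
S and L unchanged.
= HSL(179°, 31%, 16%)


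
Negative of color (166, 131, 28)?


Invert: (255-R, 255-G, 255-B)
R: 255-166 = 89
G: 255-131 = 124
B: 255-28 = 227
= RGB(89, 124, 227)


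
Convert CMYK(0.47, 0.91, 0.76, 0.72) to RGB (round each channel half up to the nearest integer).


R = 255 × (1-C) × (1-K) = 255 × 0.53 × 0.28 = 37.842 → 38
G = 255 × (1-M) × (1-K) = 255 × 0.09 × 0.28 = 6.426 → 6
B = 255 × (1-Y) × (1-K) = 255 × 0.24 × 0.28 = 17.136 → 17
= RGB(38, 6, 17)


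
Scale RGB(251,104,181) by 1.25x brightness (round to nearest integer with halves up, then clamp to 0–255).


Multiply each channel by 1.25, round half up, clamp to [0, 255]
R: 251×1.25 = 313.75 → round → 314 → clamp → 255
G: 104×1.25 = 130
B: 181×1.25 = 226.25 → round → 226
= RGB(255, 130, 226)


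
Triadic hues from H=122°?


Triadic: equally spaced at 120° intervals
H1 = 122°
H2 = (122 + 120) mod 360 = 242°
H3 = (122 + 240) mod 360 = 2°
Triadic = 122°, 242°, 2°


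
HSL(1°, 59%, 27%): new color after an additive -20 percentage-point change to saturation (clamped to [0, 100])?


Original S = 59%
Adjustment = -20 percentage points
New S = 59 + (-20) = 39
Clamp to [0, 100] → 39
= HSL(1°, 39%, 27%)


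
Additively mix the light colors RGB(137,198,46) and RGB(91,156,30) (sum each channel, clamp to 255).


Additive: each channel = min(255, C₁+C₂)
R: 137+91 = 228 → 228
G: 198+156 = 354 → 255
B: 46+30 = 76 → 76
= RGB(228, 255, 76)


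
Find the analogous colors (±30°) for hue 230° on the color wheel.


Base hue: 230°
Left analog: (230 - 30) mod 360 = 200°
Right analog: (230 + 30) mod 360 = 260°
Analogous hues = 200° and 260°


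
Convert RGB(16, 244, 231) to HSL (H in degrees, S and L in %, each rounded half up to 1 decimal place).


Normalize: R'=16/255≈0.0627, G'=244/255≈0.9569, B'=231/255≈0.9059
Max=244/255, Min=16/255, Δ=Max-Min=228/255
L = (Max+Min)/2 = (244+16)/510 = 260/510 = 0.50980… → L = 51.0%
L > 0.5 → S = Δ/(2-Max-Min) = 228/(510-244-16) = 228/250 = 0.912 → S = 91.2%
(the 1/255 factors cancel in S and H, so raw channel differences can be used)
Max is G' → H = 60 × ((B-R)/Δ + 2) = 60 × ((231-16)/228 + 2)
  215/228 + 2 = 0.9429… + 2 = 2.9429…
  H = 60 × 2.9429… = 176.578…° → H = 176.6°
= HSL(176.6°, 91.2%, 51.0%)


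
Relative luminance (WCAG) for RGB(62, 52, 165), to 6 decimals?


Linearize each channel (sRGB transfer function): c = v/255; c_lin = c/12.92 if c ≤ 0.04045, else ((c+0.055)/1.055)^2.4
  R: 62/255 ≈ 0.243137 > 0.04045 → ((0.243137+0.055)/1.055)^2.4 ≈ 0.048172
  G: 52/255 ≈ 0.203922 > 0.04045 → ((0.203922+0.055)/1.055)^2.4 ≈ 0.034340
  B: 165/255 ≈ 0.647059 > 0.04045 → ((0.647059+0.055)/1.055)^2.4 ≈ 0.376262
R_lin = 0.048172, G_lin = 0.034340, B_lin = 0.376262
L = 0.2126×R + 0.7152×G + 0.0722×B
L = 0.2126×0.048172 + 0.7152×0.034340 + 0.0722×0.376262
L ≈ 0.061967


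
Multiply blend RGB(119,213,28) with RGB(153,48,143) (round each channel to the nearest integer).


Multiply: C = A×B/255, rounded to nearest integer
R: 119×153/255 = 18207/255 ≈ 71.400 → 71
G: 213×48/255 = 10224/255 ≈ 40.094 → 40
B: 28×143/255 = 4004/255 ≈ 15.702 → 16
= RGB(71, 40, 16)


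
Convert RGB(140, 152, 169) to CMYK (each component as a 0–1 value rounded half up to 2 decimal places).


R'=140/255≈0.5490, G'=152/255≈0.5961, B'=169/255≈0.6627
K = 1 - max(R',G',B') = 1 - 169/255 = 86/255 = 0.33725… → 0.34
(1-R'-K)/(1-K) simplifies to (max-R)/max with max = 169:
C = (169-140)/169 = 29/169 = 0.17159… → 0.17
M = (169-152)/169 = 17/169 = 0.10059… → 0.10
Y = (169-169)/169 = 0/169 = 0 → 0.00
= CMYK(0.17, 0.10, 0.00, 0.34)


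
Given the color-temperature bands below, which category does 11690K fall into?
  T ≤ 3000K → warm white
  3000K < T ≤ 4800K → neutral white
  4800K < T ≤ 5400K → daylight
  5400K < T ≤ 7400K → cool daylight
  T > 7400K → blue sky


Temperature: 11690K
11690K > 7400K → blue sky
Classification: blue sky


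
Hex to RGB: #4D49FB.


4D → 77 (R)
49 → 73 (G)
FB → 251 (B)
= RGB(77, 73, 251)


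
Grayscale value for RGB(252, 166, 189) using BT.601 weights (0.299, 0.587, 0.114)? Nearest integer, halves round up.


Gray = 0.299×R + 0.587×G + 0.114×B
Gray = 0.299×252 + 0.587×166 + 0.114×189
Gray = 75.348 + 97.442 + 21.546
Gray = 194.336 → round half up → 194
Gray = 194


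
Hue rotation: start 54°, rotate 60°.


New hue = (H + rotation) mod 360
New hue = (54 + 60) mod 360
= 114 mod 360
= 114°


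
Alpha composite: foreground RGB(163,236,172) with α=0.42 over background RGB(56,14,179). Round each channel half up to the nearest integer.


C = α×F + (1-α)×B, with 1-α = 0.58
R: 0.42×163 + 0.58×56 = 68.46 + 32.48 = 100.94 → 101
G: 0.42×236 + 0.58×14 = 99.12 + 8.12 = 107.24 → 107
B: 0.42×172 + 0.58×179 = 72.24 + 103.82 = 176.06 → 176
= RGB(101, 107, 176)


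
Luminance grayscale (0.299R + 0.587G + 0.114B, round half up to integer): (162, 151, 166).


Gray = 0.299×R + 0.587×G + 0.114×B
Gray = 0.299×162 + 0.587×151 + 0.114×166
Gray = 48.438 + 88.637 + 18.924
Gray = 155.999 → round half up → 156
Gray = 156


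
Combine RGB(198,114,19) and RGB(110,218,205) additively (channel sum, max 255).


Additive: each channel = min(255, C₁+C₂)
R: 198+110 = 308 → 255
G: 114+218 = 332 → 255
B: 19+205 = 224 → 224
= RGB(255, 255, 224)


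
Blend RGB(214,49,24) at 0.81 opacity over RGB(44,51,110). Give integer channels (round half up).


C = α×F + (1-α)×B, with 1-α = 0.19
R: 0.81×214 + 0.19×44 = 173.34 + 8.36 = 181.70 → 182
G: 0.81×49 + 0.19×51 = 39.69 + 9.69 = 49.38 → 49
B: 0.81×24 + 0.19×110 = 19.44 + 20.90 = 40.34 → 40
= RGB(182, 49, 40)


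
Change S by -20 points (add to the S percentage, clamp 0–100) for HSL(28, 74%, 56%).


Original S = 74%
Adjustment = -20 percentage points
New S = 74 + (-20) = 54
Clamp to [0, 100] → 54
= HSL(28°, 54%, 56%)


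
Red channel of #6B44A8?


Color: #6B44A8
R = 6B = 107
G = 44 = 68
B = A8 = 168
Red = 107


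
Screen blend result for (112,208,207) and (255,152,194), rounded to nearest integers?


Screen: C = 255 - (255-A)×(255-B)/255, rounded to nearest integer
R: 255 - (255-112)×(255-255)/255 = 255 - 0/255 ≈ 255 - 0.000 = 255.000 → 255
G: 255 - (255-208)×(255-152)/255 = 255 - 4841/255 ≈ 255 - 18.984 = 236.016 → 236
B: 255 - (255-207)×(255-194)/255 = 255 - 2928/255 ≈ 255 - 11.482 = 243.518 → 244
= RGB(255, 236, 244)


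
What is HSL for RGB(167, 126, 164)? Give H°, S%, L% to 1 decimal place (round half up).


Normalize: R'=167/255≈0.6549, G'=126/255≈0.4941, B'=164/255≈0.6431
Max=167/255, Min=126/255, Δ=Max-Min=41/255
L = (Max+Min)/2 = (167+126)/510 = 293/510 = 0.57450… → L = 57.5%
L > 0.5 → S = Δ/(2-Max-Min) = 41/(510-167-126) = 41/217 = 0.18894… → S = 18.9%
(the 1/255 factors cancel in S and H, so raw channel differences can be used)
Max is R' → H = 60 × (((G-B)/Δ) mod 6) = 60 × (((126-164)/41) mod 6)
  (-38)/41 = -0.9268…; negative, so add 6 → 5.0731…
  H = 60 × 5.0731… = 304.390…° → H = 304.4°
= HSL(304.4°, 18.9%, 57.5%)


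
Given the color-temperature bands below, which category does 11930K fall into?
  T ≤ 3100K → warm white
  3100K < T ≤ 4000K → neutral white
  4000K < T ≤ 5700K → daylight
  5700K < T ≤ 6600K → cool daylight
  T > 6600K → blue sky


Temperature: 11930K
11930K > 6600K → blue sky
Classification: blue sky


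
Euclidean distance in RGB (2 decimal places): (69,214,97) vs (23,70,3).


d = √[(R₁-R₂)² + (G₁-G₂)² + (B₁-B₂)²]
d = √[(69-23)² + (214-70)² + (97-3)²]
d = √[2116 + 20736 + 8836]
d = √31688
d ≈ 178.01


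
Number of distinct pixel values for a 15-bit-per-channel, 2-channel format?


Total bits = 15 bits/channel × 2 channels = 30 bits
Distinct pixel values = 2^30
= 1,073,741,824 pixel values


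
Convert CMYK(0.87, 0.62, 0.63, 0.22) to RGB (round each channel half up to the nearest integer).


R = 255 × (1-C) × (1-K) = 255 × 0.13 × 0.78 = 25.857 → 26
G = 255 × (1-M) × (1-K) = 255 × 0.38 × 0.78 = 75.582 → 76
B = 255 × (1-Y) × (1-K) = 255 × 0.37 × 0.78 = 73.593 → 74
= RGB(26, 76, 74)


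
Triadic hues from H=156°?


Triadic: equally spaced at 120° intervals
H1 = 156°
H2 = (156 + 120) mod 360 = 276°
H3 = (156 + 240) mod 360 = 36°
Triadic = 156°, 276°, 36°


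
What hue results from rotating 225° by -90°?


New hue = (H + rotation) mod 360
New hue = (225 -90) mod 360
= 135 mod 360
= 135°


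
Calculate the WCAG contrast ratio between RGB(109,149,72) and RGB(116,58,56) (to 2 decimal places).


Linearize each sRGB channel c=v/255: c/12.92 if c ≤ 0.04045 else ((c+0.055)/1.055)^2.4
L = 0.2126×R_lin + 0.7152×G_lin + 0.0722×B_lin
Color 1 (109,149,72):
  R=109: 109/255≈0.4275 > 0.04045 → ((0.4275+0.055)/1.055)^2.4 ≈ 0.15293
  G=149: 149/255≈0.5843 > 0.04045 → ((0.5843+0.055)/1.055)^2.4 ≈ 0.30054
  B=72: 72/255≈0.2824 > 0.04045 → ((0.2824+0.055)/1.055)^2.4 ≈ 0.06480
  L1 = 0.2126×0.15293 + 0.7152×0.30054 + 0.0722×0.06480 ≈ 0.25214
Color 2 (116,58,56):
  R=116: 116/255≈0.4549 > 0.04045 → ((0.4549+0.055)/1.055)^2.4 ≈ 0.17465
  G=58: 58/255≈0.2275 > 0.04045 → ((0.2275+0.055)/1.055)^2.4 ≈ 0.04231
  B=56: 56/255≈0.2196 > 0.04045 → ((0.2196+0.055)/1.055)^2.4 ≈ 0.03955
  L2 = 0.2126×0.17465 + 0.7152×0.04231 + 0.0722×0.03955 ≈ 0.07025
Lighter = 0.25214, Darker = 0.07025
Ratio = (L_lighter + 0.05) / (L_darker + 0.05)
Ratio = (0.25214 + 0.05) / (0.07025 + 0.05) = 0.30214 / 0.12025 ≈ 2.5127
Ratio ≈ 2.51:1


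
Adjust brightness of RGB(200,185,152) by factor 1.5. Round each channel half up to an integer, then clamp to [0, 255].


Multiply each channel by 1.5, round half up, clamp to [0, 255]
R: 200×1.5 = 300 → clamp → 255
G: 185×1.5 = 277.5 → round → 278 → clamp → 255
B: 152×1.5 = 228
= RGB(255, 255, 228)


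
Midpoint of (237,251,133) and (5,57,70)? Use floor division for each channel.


Midpoint: each channel = ⌊(C₁+C₂)/2⌋
R: ⌊(237+5)/2⌋ = 121
G: ⌊(251+57)/2⌋ = 154
B: ⌊(133+70)/2⌋ = 101
= RGB(121, 154, 101)


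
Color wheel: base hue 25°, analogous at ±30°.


Base hue: 25°
Left analog: (25 - 30) mod 360 = 355°
Right analog: (25 + 30) mod 360 = 55°
Analogous hues = 355° and 55°


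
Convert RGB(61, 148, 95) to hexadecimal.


R = 61 → 3D (hex)
G = 148 → 94 (hex)
B = 95 → 5F (hex)
Hex = #3D945F


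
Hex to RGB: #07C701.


07 → 7 (R)
C7 → 199 (G)
01 → 1 (B)
= RGB(7, 199, 1)


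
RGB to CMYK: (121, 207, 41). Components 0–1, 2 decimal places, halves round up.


R'=121/255≈0.4745, G'=207/255≈0.8118, B'=41/255≈0.1608
K = 1 - max(R',G',B') = 1 - 207/255 = 48/255 = 0.18823… → 0.19
(1-R'-K)/(1-K) simplifies to (max-R)/max with max = 207:
C = (207-121)/207 = 86/207 = 0.41545… → 0.42
M = (207-207)/207 = 0/207 = 0 → 0.00
Y = (207-41)/207 = 166/207 = 0.80193… → 0.80
= CMYK(0.42, 0.00, 0.80, 0.19)


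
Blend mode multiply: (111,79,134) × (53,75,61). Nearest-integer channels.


Multiply: C = A×B/255, rounded to nearest integer
R: 111×53/255 = 5883/255 ≈ 23.071 → 23
G: 79×75/255 = 5925/255 ≈ 23.235 → 23
B: 134×61/255 = 8174/255 ≈ 32.055 → 32
= RGB(23, 23, 32)


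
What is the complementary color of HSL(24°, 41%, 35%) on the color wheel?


Complement = opposite side of color wheel = hue + 180°
H' = (24 + 180) mod 360 = 204°
S and L unchanged.
= HSL(204°, 41%, 35%)


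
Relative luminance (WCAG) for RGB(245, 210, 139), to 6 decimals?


Linearize each channel (sRGB transfer function): c = v/255; c_lin = c/12.92 if c ≤ 0.04045, else ((c+0.055)/1.055)^2.4
  R: 245/255 ≈ 0.960784 > 0.04045 → ((0.960784+0.055)/1.055)^2.4 ≈ 0.913099
  G: 210/255 ≈ 0.823529 > 0.04045 → ((0.823529+0.055)/1.055)^2.4 ≈ 0.644480
  B: 139/255 ≈ 0.545098 > 0.04045 → ((0.545098+0.055)/1.055)^2.4 ≈ 0.258183
R_lin = 0.913099, G_lin = 0.644480, B_lin = 0.258183
L = 0.2126×R + 0.7152×G + 0.0722×B
L = 0.2126×0.913099 + 0.7152×0.644480 + 0.0722×0.258183
L ≈ 0.673697


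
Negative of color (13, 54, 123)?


Invert: (255-R, 255-G, 255-B)
R: 255-13 = 242
G: 255-54 = 201
B: 255-123 = 132
= RGB(242, 201, 132)


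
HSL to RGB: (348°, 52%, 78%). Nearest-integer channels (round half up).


H=348°, S=0.52, L=0.78
C = (1-|2L-1|)×S = (1-|0.56|)×0.52 = 0.2288
H' = H/60 = 348/60 ≈ 5.8000; X = C×(1-|H' mod 2 - 1|) = 0.04576
m = L - C/2 = 0.78 - 0.1144 = 0.6656
Sector ⌊H'⌋ = 5 → (R',G',B') = (0.2288, 0.0, 0.04576)
RGB = ((R'+m)×255, (G'+m)×255, (B'+m)×255) = (228.072, 169.728, 181.3968)
Round half up → RGB(228, 170, 181)


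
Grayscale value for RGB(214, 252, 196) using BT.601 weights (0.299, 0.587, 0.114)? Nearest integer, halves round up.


Gray = 0.299×R + 0.587×G + 0.114×B
Gray = 0.299×214 + 0.587×252 + 0.114×196
Gray = 63.986 + 147.924 + 22.344
Gray = 234.254 → round half up → 234
Gray = 234


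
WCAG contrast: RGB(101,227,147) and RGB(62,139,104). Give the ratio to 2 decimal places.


Linearize each sRGB channel c=v/255: c/12.92 if c ≤ 0.04045 else ((c+0.055)/1.055)^2.4
L = 0.2126×R_lin + 0.7152×G_lin + 0.0722×B_lin
Color 1 (101,227,147):
  R=101: 101/255≈0.3961 > 0.04045 → ((0.3961+0.055)/1.055)^2.4 ≈ 0.13014
  G=227: 227/255≈0.8902 > 0.04045 → ((0.8902+0.055)/1.055)^2.4 ≈ 0.76815
  B=147: 147/255≈0.5765 > 0.04045 → ((0.5765+0.055)/1.055)^2.4 ≈ 0.29177
  L1 = 0.2126×0.13014 + 0.7152×0.76815 + 0.0722×0.29177 ≈ 0.59811
Color 2 (62,139,104):
  R=62: 62/255≈0.2431 > 0.04045 → ((0.2431+0.055)/1.055)^2.4 ≈ 0.04817
  G=139: 139/255≈0.5451 > 0.04045 → ((0.5451+0.055)/1.055)^2.4 ≈ 0.25818
  B=104: 104/255≈0.4078 > 0.04045 → ((0.4078+0.055)/1.055)^2.4 ≈ 0.13843
  L2 = 0.2126×0.04817 + 0.7152×0.25818 + 0.0722×0.13843 ≈ 0.20489
Lighter = 0.59811, Darker = 0.20489
Ratio = (L_lighter + 0.05) / (L_darker + 0.05)
Ratio = (0.59811 + 0.05) / (0.20489 + 0.05) = 0.64811 / 0.25489 ≈ 2.5427
Ratio ≈ 2.54:1


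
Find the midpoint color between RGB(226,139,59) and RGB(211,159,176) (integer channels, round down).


Midpoint: each channel = ⌊(C₁+C₂)/2⌋
R: ⌊(226+211)/2⌋ = 218
G: ⌊(139+159)/2⌋ = 149
B: ⌊(59+176)/2⌋ = 117
= RGB(218, 149, 117)


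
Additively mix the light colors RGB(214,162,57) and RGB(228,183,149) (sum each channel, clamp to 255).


Additive: each channel = min(255, C₁+C₂)
R: 214+228 = 442 → 255
G: 162+183 = 345 → 255
B: 57+149 = 206 → 206
= RGB(255, 255, 206)


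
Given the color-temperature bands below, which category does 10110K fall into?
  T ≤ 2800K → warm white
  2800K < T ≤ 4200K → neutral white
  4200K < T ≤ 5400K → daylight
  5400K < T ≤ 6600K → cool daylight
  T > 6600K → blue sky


Temperature: 10110K
10110K > 6600K → blue sky
Classification: blue sky


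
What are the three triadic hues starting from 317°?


Triadic: equally spaced at 120° intervals
H1 = 317°
H2 = (317 + 120) mod 360 = 77°
H3 = (317 + 240) mod 360 = 197°
Triadic = 317°, 77°, 197°


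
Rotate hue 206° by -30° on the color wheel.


New hue = (H + rotation) mod 360
New hue = (206 -30) mod 360
= 176 mod 360
= 176°


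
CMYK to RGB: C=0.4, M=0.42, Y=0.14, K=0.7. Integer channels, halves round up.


R = 255 × (1-C) × (1-K) = 255 × 0.60 × 0.30 = 45.9 → 46
G = 255 × (1-M) × (1-K) = 255 × 0.58 × 0.30 = 44.37 → 44
B = 255 × (1-Y) × (1-K) = 255 × 0.86 × 0.30 = 65.79 → 66
= RGB(46, 44, 66)


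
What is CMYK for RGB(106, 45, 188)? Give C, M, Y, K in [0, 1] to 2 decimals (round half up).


R'=106/255≈0.4157, G'=45/255≈0.1765, B'=188/255≈0.7373
K = 1 - max(R',G',B') = 1 - 188/255 = 67/255 = 0.26274… → 0.26
(1-R'-K)/(1-K) simplifies to (max-R)/max with max = 188:
C = (188-106)/188 = 82/188 = 0.43617… → 0.44
M = (188-45)/188 = 143/188 = 0.76063… → 0.76
Y = (188-188)/188 = 0/188 = 0 → 0.00
= CMYK(0.44, 0.76, 0.00, 0.26)


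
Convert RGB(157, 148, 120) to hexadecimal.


R = 157 → 9D (hex)
G = 148 → 94 (hex)
B = 120 → 78 (hex)
Hex = #9D9478


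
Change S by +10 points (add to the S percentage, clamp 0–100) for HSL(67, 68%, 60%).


Original S = 68%
Adjustment = +10 percentage points
New S = 68 + (10) = 78
Clamp to [0, 100] → 78
= HSL(67°, 78%, 60%)


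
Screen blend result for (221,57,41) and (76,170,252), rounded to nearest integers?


Screen: C = 255 - (255-A)×(255-B)/255, rounded to nearest integer
R: 255 - (255-221)×(255-76)/255 = 255 - 6086/255 ≈ 255 - 23.867 = 231.133 → 231
G: 255 - (255-57)×(255-170)/255 = 255 - 16830/255 ≈ 255 - 66.000 = 189.000 → 189
B: 255 - (255-41)×(255-252)/255 = 255 - 642/255 ≈ 255 - 2.518 = 252.482 → 252
= RGB(231, 189, 252)


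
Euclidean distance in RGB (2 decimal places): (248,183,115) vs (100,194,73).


d = √[(R₁-R₂)² + (G₁-G₂)² + (B₁-B₂)²]
d = √[(248-100)² + (183-194)² + (115-73)²]
d = √[21904 + 121 + 1764]
d = √23789
d ≈ 154.24


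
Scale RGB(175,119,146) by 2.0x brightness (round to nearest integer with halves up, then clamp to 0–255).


Multiply each channel by 2.0, round half up, clamp to [0, 255]
R: 175×2.0 = 350 → clamp → 255
G: 119×2.0 = 238
B: 146×2.0 = 292 → clamp → 255
= RGB(255, 238, 255)


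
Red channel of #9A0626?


Color: #9A0626
R = 9A = 154
G = 06 = 6
B = 26 = 38
Red = 154


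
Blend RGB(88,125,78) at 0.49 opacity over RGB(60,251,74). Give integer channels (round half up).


C = α×F + (1-α)×B, with 1-α = 0.51
R: 0.49×88 + 0.51×60 = 43.12 + 30.60 = 73.72 → 74
G: 0.49×125 + 0.51×251 = 61.25 + 128.01 = 189.26 → 189
B: 0.49×78 + 0.51×74 = 38.22 + 37.74 = 75.96 → 76
= RGB(74, 189, 76)


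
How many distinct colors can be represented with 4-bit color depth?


Colors = 2^bits = 2^4
= 16 colors


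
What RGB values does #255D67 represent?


25 → 37 (R)
5D → 93 (G)
67 → 103 (B)
= RGB(37, 93, 103)


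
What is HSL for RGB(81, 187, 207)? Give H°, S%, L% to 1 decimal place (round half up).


Normalize: R'=81/255≈0.3176, G'=187/255≈0.7333, B'=207/255≈0.8118
Max=207/255, Min=81/255, Δ=Max-Min=126/255
L = (Max+Min)/2 = (207+81)/510 = 288/510 = 0.56470… → L = 56.5%
L > 0.5 → S = Δ/(2-Max-Min) = 126/(510-207-81) = 126/222 = 0.56756… → S = 56.8%
(the 1/255 factors cancel in S and H, so raw channel differences can be used)
Max is B' → H = 60 × ((R-G)/Δ + 4) = 60 × ((81-187)/126 + 4)
  -106/126 + 4 = -0.8412… + 4 = 3.1587…
  H = 60 × 3.1587… = 189.523…° → H = 189.5°
= HSL(189.5°, 56.8%, 56.5%)


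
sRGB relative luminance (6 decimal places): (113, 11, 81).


Linearize each channel (sRGB transfer function): c = v/255; c_lin = c/12.92 if c ≤ 0.04045, else ((c+0.055)/1.055)^2.4
  R: 113/255 ≈ 0.443137 > 0.04045 → ((0.443137+0.055)/1.055)^2.4 ≈ 0.165132
  G: 11/255 ≈ 0.043137 > 0.04045 → ((0.043137+0.055)/1.055)^2.4 ≈ 0.003347
  B: 81/255 ≈ 0.317647 > 0.04045 → ((0.317647+0.055)/1.055)^2.4 ≈ 0.082283
R_lin = 0.165132, G_lin = 0.003347, B_lin = 0.082283
L = 0.2126×R + 0.7152×G + 0.0722×B
L = 0.2126×0.165132 + 0.7152×0.003347 + 0.0722×0.082283
L ≈ 0.043441


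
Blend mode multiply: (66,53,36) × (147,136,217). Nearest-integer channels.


Multiply: C = A×B/255, rounded to nearest integer
R: 66×147/255 = 9702/255 ≈ 38.047 → 38
G: 53×136/255 = 7208/255 ≈ 28.267 → 28
B: 36×217/255 = 7812/255 ≈ 30.635 → 31
= RGB(38, 28, 31)


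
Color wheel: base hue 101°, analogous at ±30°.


Base hue: 101°
Left analog: (101 - 30) mod 360 = 71°
Right analog: (101 + 30) mod 360 = 131°
Analogous hues = 71° and 131°


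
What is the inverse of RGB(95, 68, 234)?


Invert: (255-R, 255-G, 255-B)
R: 255-95 = 160
G: 255-68 = 187
B: 255-234 = 21
= RGB(160, 187, 21)


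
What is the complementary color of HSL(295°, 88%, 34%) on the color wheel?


Complement = opposite side of color wheel = hue + 180°
H' = (295 + 180) mod 360 = 115°
S and L unchanged.
= HSL(115°, 88%, 34%)


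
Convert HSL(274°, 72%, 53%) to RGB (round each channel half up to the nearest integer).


H=274°, S=0.72, L=0.53
C = (1-|2L-1|)×S = (1-|0.06|)×0.72 = 0.6768
H' = H/60 = 274/60 ≈ 4.5667; X = C×(1-|H' mod 2 - 1|) = 0.38352
m = L - C/2 = 0.53 - 0.3384 = 0.1916
Sector ⌊H'⌋ = 4 → (R',G',B') = (0.38352, 0.0, 0.6768)
RGB = ((R'+m)×255, (G'+m)×255, (B'+m)×255) = (146.6556, 48.858, 221.442)
Round half up → RGB(147, 49, 221)


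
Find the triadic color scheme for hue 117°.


Triadic: equally spaced at 120° intervals
H1 = 117°
H2 = (117 + 120) mod 360 = 237°
H3 = (117 + 240) mod 360 = 357°
Triadic = 117°, 237°, 357°


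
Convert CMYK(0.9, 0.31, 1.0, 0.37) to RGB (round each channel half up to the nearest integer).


R = 255 × (1-C) × (1-K) = 255 × 0.10 × 0.63 = 16.065 → 16
G = 255 × (1-M) × (1-K) = 255 × 0.69 × 0.63 = 110.8485 → 111
B = 255 × (1-Y) × (1-K) = 255 × 0.00 × 0.63 = 0
= RGB(16, 111, 0)


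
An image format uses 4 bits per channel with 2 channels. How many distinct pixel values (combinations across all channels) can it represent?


Total bits = 4 bits/channel × 2 channels = 8 bits
Distinct pixel values = 2^8
= 256 pixel values


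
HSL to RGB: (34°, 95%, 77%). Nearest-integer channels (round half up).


H=34°, S=0.95, L=0.77
C = (1-|2L-1|)×S = (1-|0.54|)×0.95 = 0.437
H' = H/60 = 34/60 ≈ 0.5667; X = C×(1-|H' mod 2 - 1|) ≈ 0.2476
m = L - C/2 = 0.77 - 0.2185 = 0.5515
Sector ⌊H'⌋ = 0 → (R',G',B') = (0.437, ≈0.2476, 0.0)
RGB = ((R'+m)×255, (G'+m)×255, (B'+m)×255) = (252.0675, 203.779, 140.6325)
Round half up → RGB(252, 204, 141)


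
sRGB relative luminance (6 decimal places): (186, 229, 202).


Linearize each channel (sRGB transfer function): c = v/255; c_lin = c/12.92 if c ≤ 0.04045, else ((c+0.055)/1.055)^2.4
  R: 186/255 ≈ 0.729412 > 0.04045 → ((0.729412+0.055)/1.055)^2.4 ≈ 0.491021
  G: 229/255 ≈ 0.898039 > 0.04045 → ((0.898039+0.055)/1.055)^2.4 ≈ 0.783538
  B: 202/255 ≈ 0.792157 > 0.04045 → ((0.792157+0.055)/1.055)^2.4 ≈ 0.590619
R_lin = 0.491021, G_lin = 0.783538, B_lin = 0.590619
L = 0.2126×R + 0.7152×G + 0.0722×B
L = 0.2126×0.491021 + 0.7152×0.783538 + 0.0722×0.590619
L ≈ 0.707420


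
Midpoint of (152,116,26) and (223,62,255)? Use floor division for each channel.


Midpoint: each channel = ⌊(C₁+C₂)/2⌋
R: ⌊(152+223)/2⌋ = 187
G: ⌊(116+62)/2⌋ = 89
B: ⌊(26+255)/2⌋ = 140
= RGB(187, 89, 140)


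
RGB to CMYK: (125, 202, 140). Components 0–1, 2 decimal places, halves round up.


R'=125/255≈0.4902, G'=202/255≈0.7922, B'=140/255≈0.5490
K = 1 - max(R',G',B') = 1 - 202/255 = 53/255 = 0.20784… → 0.21
(1-R'-K)/(1-K) simplifies to (max-R)/max with max = 202:
C = (202-125)/202 = 77/202 = 0.38118… → 0.38
M = (202-202)/202 = 0/202 = 0 → 0.00
Y = (202-140)/202 = 62/202 = 0.30693… → 0.31
= CMYK(0.38, 0.00, 0.31, 0.21)


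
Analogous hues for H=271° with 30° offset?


Base hue: 271°
Left analog: (271 - 30) mod 360 = 241°
Right analog: (271 + 30) mod 360 = 301°
Analogous hues = 241° and 301°


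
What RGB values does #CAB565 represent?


CA → 202 (R)
B5 → 181 (G)
65 → 101 (B)
= RGB(202, 181, 101)


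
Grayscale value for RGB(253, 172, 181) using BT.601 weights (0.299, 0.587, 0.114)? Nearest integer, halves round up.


Gray = 0.299×R + 0.587×G + 0.114×B
Gray = 0.299×253 + 0.587×172 + 0.114×181
Gray = 75.647 + 100.964 + 20.634
Gray = 197.245 → round half up → 197
Gray = 197


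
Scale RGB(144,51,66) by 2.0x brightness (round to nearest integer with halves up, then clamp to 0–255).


Multiply each channel by 2.0, round half up, clamp to [0, 255]
R: 144×2.0 = 288 → clamp → 255
G: 51×2.0 = 102
B: 66×2.0 = 132
= RGB(255, 102, 132)


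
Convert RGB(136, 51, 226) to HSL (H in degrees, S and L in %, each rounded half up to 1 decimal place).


Normalize: R'=136/255≈0.5333, G'=51/255≈0.2000, B'=226/255≈0.8863
Max=226/255, Min=51/255, Δ=Max-Min=175/255
L = (Max+Min)/2 = (226+51)/510 = 277/510 = 0.54313… → L = 54.3%
L > 0.5 → S = Δ/(2-Max-Min) = 175/(510-226-51) = 175/233 = 0.75107… → S = 75.1%
(the 1/255 factors cancel in S and H, so raw channel differences can be used)
Max is B' → H = 60 × ((R-G)/Δ + 4) = 60 × ((136-51)/175 + 4)
  85/175 + 4 = 0.4857… + 4 = 4.4857…
  H = 60 × 4.4857… = 269.142…° → H = 269.1°
= HSL(269.1°, 75.1%, 54.3%)


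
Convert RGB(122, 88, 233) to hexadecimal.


R = 122 → 7A (hex)
G = 88 → 58 (hex)
B = 233 → E9 (hex)
Hex = #7A58E9


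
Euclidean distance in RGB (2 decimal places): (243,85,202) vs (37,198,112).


d = √[(R₁-R₂)² + (G₁-G₂)² + (B₁-B₂)²]
d = √[(243-37)² + (85-198)² + (202-112)²]
d = √[42436 + 12769 + 8100]
d = √63305
d ≈ 251.60


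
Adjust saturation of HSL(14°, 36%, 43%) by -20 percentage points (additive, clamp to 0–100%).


Original S = 36%
Adjustment = -20 percentage points
New S = 36 + (-20) = 16
Clamp to [0, 100] → 16
= HSL(14°, 16%, 43%)


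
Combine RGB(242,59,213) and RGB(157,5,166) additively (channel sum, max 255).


Additive: each channel = min(255, C₁+C₂)
R: 242+157 = 399 → 255
G: 59+5 = 64 → 64
B: 213+166 = 379 → 255
= RGB(255, 64, 255)


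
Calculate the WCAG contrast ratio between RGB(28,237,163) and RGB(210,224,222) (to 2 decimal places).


Linearize each sRGB channel c=v/255: c/12.92 if c ≤ 0.04045 else ((c+0.055)/1.055)^2.4
L = 0.2126×R_lin + 0.7152×G_lin + 0.0722×B_lin
Color 1 (28,237,163):
  R=28: 28/255≈0.1098 > 0.04045 → ((0.1098+0.055)/1.055)^2.4 ≈ 0.01161
  G=237: 237/255≈0.9294 > 0.04045 → ((0.9294+0.055)/1.055)^2.4 ≈ 0.84687
  B=163: 163/255≈0.6392 > 0.04045 → ((0.6392+0.055)/1.055)^2.4 ≈ 0.36625
  L1 = 0.2126×0.01161 + 0.7152×0.84687 + 0.0722×0.36625 ≈ 0.63460
Color 2 (210,224,222):
  R=210: 210/255≈0.8235 > 0.04045 → ((0.8235+0.055)/1.055)^2.4 ≈ 0.64448
  G=224: 224/255≈0.8784 > 0.04045 → ((0.8784+0.055)/1.055)^2.4 ≈ 0.74540
  B=222: 222/255≈0.8706 > 0.04045 → ((0.8706+0.055)/1.055)^2.4 ≈ 0.73046
  L2 = 0.2126×0.64448 + 0.7152×0.74540 + 0.0722×0.73046 ≈ 0.72287
Lighter = 0.72287, Darker = 0.63460
Ratio = (L_lighter + 0.05) / (L_darker + 0.05)
Ratio = (0.72287 + 0.05) / (0.63460 + 0.05) = 0.77287 / 0.68460 ≈ 1.1289
Ratio ≈ 1.13:1


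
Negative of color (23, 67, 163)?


Invert: (255-R, 255-G, 255-B)
R: 255-23 = 232
G: 255-67 = 188
B: 255-163 = 92
= RGB(232, 188, 92)


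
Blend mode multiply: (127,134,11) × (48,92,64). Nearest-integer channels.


Multiply: C = A×B/255, rounded to nearest integer
R: 127×48/255 = 6096/255 ≈ 23.906 → 24
G: 134×92/255 = 12328/255 ≈ 48.345 → 48
B: 11×64/255 = 704/255 ≈ 2.761 → 3
= RGB(24, 48, 3)


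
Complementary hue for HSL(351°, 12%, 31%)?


Complement = opposite side of color wheel = hue + 180°
H' = (351 + 180) mod 360 = 171°
S and L unchanged.
= HSL(171°, 12%, 31%)


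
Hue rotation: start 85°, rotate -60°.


New hue = (H + rotation) mod 360
New hue = (85 -60) mod 360
= 25 mod 360
= 25°


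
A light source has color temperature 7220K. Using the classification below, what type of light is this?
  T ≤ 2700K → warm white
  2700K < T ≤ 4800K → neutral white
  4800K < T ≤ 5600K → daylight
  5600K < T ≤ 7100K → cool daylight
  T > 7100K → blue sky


Temperature: 7220K
7220K > 7100K → blue sky
Classification: blue sky


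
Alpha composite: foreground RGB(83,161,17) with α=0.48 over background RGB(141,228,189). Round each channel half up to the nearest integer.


C = α×F + (1-α)×B, with 1-α = 0.52
R: 0.48×83 + 0.52×141 = 39.84 + 73.32 = 113.16 → 113
G: 0.48×161 + 0.52×228 = 77.28 + 118.56 = 195.84 → 196
B: 0.48×17 + 0.52×189 = 8.16 + 98.28 = 106.44 → 106
= RGB(113, 196, 106)


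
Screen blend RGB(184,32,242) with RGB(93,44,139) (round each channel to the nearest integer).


Screen: C = 255 - (255-A)×(255-B)/255, rounded to nearest integer
R: 255 - (255-184)×(255-93)/255 = 255 - 11502/255 ≈ 255 - 45.106 = 209.894 → 210
G: 255 - (255-32)×(255-44)/255 = 255 - 47053/255 ≈ 255 - 184.522 = 70.478 → 70
B: 255 - (255-242)×(255-139)/255 = 255 - 1508/255 ≈ 255 - 5.914 = 249.086 → 249
= RGB(210, 70, 249)


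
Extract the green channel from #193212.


Color: #193212
R = 19 = 25
G = 32 = 50
B = 12 = 18
Green = 50


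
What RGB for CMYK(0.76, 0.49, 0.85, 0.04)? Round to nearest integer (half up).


R = 255 × (1-C) × (1-K) = 255 × 0.24 × 0.96 = 58.752 → 59
G = 255 × (1-M) × (1-K) = 255 × 0.51 × 0.96 = 124.848 → 125
B = 255 × (1-Y) × (1-K) = 255 × 0.15 × 0.96 = 36.72 → 37
= RGB(59, 125, 37)


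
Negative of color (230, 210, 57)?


Invert: (255-R, 255-G, 255-B)
R: 255-230 = 25
G: 255-210 = 45
B: 255-57 = 198
= RGB(25, 45, 198)


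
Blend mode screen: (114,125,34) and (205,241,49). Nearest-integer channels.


Screen: C = 255 - (255-A)×(255-B)/255, rounded to nearest integer
R: 255 - (255-114)×(255-205)/255 = 255 - 7050/255 ≈ 255 - 27.647 = 227.353 → 227
G: 255 - (255-125)×(255-241)/255 = 255 - 1820/255 ≈ 255 - 7.137 = 247.863 → 248
B: 255 - (255-34)×(255-49)/255 = 255 - 45526/255 ≈ 255 - 178.533 = 76.467 → 76
= RGB(227, 248, 76)
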